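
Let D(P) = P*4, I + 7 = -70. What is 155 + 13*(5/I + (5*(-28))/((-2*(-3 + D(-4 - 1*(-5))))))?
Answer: 81940/77 ≈ 1064.2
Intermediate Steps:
I = -77 (I = -7 - 70 = -77)
D(P) = 4*P
155 + 13*(5/I + (5*(-28))/((-2*(-3 + D(-4 - 1*(-5)))))) = 155 + 13*(5/(-77) + (5*(-28))/((-2*(-3 + 4*(-4 - 1*(-5)))))) = 155 + 13*(5*(-1/77) - 140*(-1/(2*(-3 + 4*(-4 + 5))))) = 155 + 13*(-5/77 - 140*(-1/(2*(-3 + 4*1)))) = 155 + 13*(-5/77 - 140*(-1/(2*(-3 + 4)))) = 155 + 13*(-5/77 - 140/((-2*1))) = 155 + 13*(-5/77 - 140/(-2)) = 155 + 13*(-5/77 - 140*(-1/2)) = 155 + 13*(-5/77 + 70) = 155 + 13*(5385/77) = 155 + 70005/77 = 81940/77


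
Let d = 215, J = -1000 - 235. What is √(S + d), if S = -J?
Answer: 5*√58 ≈ 38.079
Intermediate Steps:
J = -1235
S = 1235 (S = -1*(-1235) = 1235)
√(S + d) = √(1235 + 215) = √1450 = 5*√58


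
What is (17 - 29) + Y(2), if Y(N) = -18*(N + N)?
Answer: -84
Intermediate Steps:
Y(N) = -36*N
(17 - 29) + Y(2) = (17 - 29) - 36*2 = -12 - 72 = -84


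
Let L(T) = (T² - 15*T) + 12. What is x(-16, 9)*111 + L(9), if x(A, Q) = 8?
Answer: 846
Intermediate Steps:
L(T) = 12 + T² - 15*T
x(-16, 9)*111 + L(9) = 8*111 + (12 + 9² - 15*9) = 888 + (12 + 81 - 135) = 888 - 42 = 846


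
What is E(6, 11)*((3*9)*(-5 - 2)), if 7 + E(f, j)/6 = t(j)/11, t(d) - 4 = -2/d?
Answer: 912870/121 ≈ 7544.4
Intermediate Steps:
t(d) = 4 - 2/d
E(f, j) = -438/11 - 12/(11*j) (E(f, j) = -42 + 6*((4 - 2/j)/11) = -42 + 6*((4 - 2/j)*(1/11)) = -42 + 6*(4/11 - 2/(11*j)) = -42 + (24/11 - 12/(11*j)) = -438/11 - 12/(11*j))
E(6, 11)*((3*9)*(-5 - 2)) = ((6/11)*(-2 - 73*11)/11)*((3*9)*(-5 - 2)) = ((6/11)*(1/11)*(-2 - 803))*(27*(-7)) = ((6/11)*(1/11)*(-805))*(-189) = -4830/121*(-189) = 912870/121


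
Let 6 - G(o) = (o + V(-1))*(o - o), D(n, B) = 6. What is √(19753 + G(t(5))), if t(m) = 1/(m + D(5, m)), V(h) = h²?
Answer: √19759 ≈ 140.57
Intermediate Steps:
t(m) = 1/(6 + m) (t(m) = 1/(m + 6) = 1/(6 + m))
G(o) = 6 (G(o) = 6 - (o + (-1)²)*(o - o) = 6 - (o + 1)*0 = 6 - (1 + o)*0 = 6 - 1*0 = 6 + 0 = 6)
√(19753 + G(t(5))) = √(19753 + 6) = √19759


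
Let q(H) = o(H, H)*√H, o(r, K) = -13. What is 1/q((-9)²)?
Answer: -1/117 ≈ -0.0085470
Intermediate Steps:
q(H) = -13*√H
1/q((-9)²) = 1/(-13*√((-9)²)) = 1/(-13*√81) = 1/(-13*9) = 1/(-117) = -1/117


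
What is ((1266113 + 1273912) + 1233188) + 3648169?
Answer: 7421382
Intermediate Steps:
((1266113 + 1273912) + 1233188) + 3648169 = (2540025 + 1233188) + 3648169 = 3773213 + 3648169 = 7421382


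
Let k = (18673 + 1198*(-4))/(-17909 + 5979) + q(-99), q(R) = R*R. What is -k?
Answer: -116912049/11930 ≈ -9799.8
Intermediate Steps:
q(R) = R²
k = 116912049/11930 (k = (18673 + 1198*(-4))/(-17909 + 5979) + (-99)² = (18673 - 4792)/(-11930) + 9801 = 13881*(-1/11930) + 9801 = -13881/11930 + 9801 = 116912049/11930 ≈ 9799.8)
-k = -1*116912049/11930 = -116912049/11930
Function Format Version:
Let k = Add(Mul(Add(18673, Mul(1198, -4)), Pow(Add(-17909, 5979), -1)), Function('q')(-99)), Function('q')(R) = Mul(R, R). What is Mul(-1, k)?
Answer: Rational(-116912049, 11930) ≈ -9799.8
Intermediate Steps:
Function('q')(R) = Pow(R, 2)
k = Rational(116912049, 11930) (k = Add(Mul(Add(18673, Mul(1198, -4)), Pow(Add(-17909, 5979), -1)), Pow(-99, 2)) = Add(Mul(Add(18673, -4792), Pow(-11930, -1)), 9801) = Add(Mul(13881, Rational(-1, 11930)), 9801) = Add(Rational(-13881, 11930), 9801) = Rational(116912049, 11930) ≈ 9799.8)
Mul(-1, k) = Mul(-1, Rational(116912049, 11930)) = Rational(-116912049, 11930)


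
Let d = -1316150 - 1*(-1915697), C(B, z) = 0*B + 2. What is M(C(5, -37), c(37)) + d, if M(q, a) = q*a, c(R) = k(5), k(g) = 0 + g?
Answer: 599557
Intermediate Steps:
C(B, z) = 2 (C(B, z) = 0 + 2 = 2)
k(g) = g
c(R) = 5
d = 599547 (d = -1316150 + 1915697 = 599547)
M(q, a) = a*q
M(C(5, -37), c(37)) + d = 5*2 + 599547 = 10 + 599547 = 599557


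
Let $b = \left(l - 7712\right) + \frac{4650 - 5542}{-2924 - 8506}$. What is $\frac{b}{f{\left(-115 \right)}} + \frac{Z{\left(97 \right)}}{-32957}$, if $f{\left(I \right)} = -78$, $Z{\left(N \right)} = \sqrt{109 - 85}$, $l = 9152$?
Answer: $- \frac{4115023}{222885} - \frac{2 \sqrt{6}}{32957} \approx -18.463$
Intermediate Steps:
$Z{\left(N \right)} = 2 \sqrt{6}$ ($Z{\left(N \right)} = \sqrt{24} = 2 \sqrt{6}$)
$b = \frac{8230046}{5715}$ ($b = \left(9152 - 7712\right) + \frac{4650 - 5542}{-2924 - 8506} = 1440 - \frac{892}{-11430} = 1440 - - \frac{446}{5715} = 1440 + \frac{446}{5715} = \frac{8230046}{5715} \approx 1440.1$)
$\frac{b}{f{\left(-115 \right)}} + \frac{Z{\left(97 \right)}}{-32957} = \frac{8230046}{5715 \left(-78\right)} + \frac{2 \sqrt{6}}{-32957} = \frac{8230046}{5715} \left(- \frac{1}{78}\right) + 2 \sqrt{6} \left(- \frac{1}{32957}\right) = - \frac{4115023}{222885} - \frac{2 \sqrt{6}}{32957}$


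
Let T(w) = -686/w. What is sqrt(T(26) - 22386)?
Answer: I*sqrt(3787693)/13 ≈ 149.71*I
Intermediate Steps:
sqrt(T(26) - 22386) = sqrt(-686/26 - 22386) = sqrt(-686*1/26 - 22386) = sqrt(-343/13 - 22386) = sqrt(-291361/13) = I*sqrt(3787693)/13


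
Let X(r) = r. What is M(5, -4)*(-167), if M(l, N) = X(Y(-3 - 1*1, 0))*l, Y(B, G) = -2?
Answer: 1670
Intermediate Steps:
M(l, N) = -2*l
M(5, -4)*(-167) = -2*5*(-167) = -10*(-167) = 1670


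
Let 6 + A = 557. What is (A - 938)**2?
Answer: 149769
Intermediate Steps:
A = 551 (A = -6 + 557 = 551)
(A - 938)**2 = (551 - 938)**2 = (-387)**2 = 149769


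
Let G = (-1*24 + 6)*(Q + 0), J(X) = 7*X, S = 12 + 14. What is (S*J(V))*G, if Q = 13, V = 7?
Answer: -298116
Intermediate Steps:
S = 26
G = -234 (G = (-1*24 + 6)*(13 + 0) = (-24 + 6)*13 = -18*13 = -234)
(S*J(V))*G = (26*(7*7))*(-234) = (26*49)*(-234) = 1274*(-234) = -298116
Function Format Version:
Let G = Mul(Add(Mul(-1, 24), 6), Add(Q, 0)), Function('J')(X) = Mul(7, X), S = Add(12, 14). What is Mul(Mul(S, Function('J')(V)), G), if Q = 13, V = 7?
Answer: -298116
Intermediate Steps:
S = 26
G = -234 (G = Mul(Add(Mul(-1, 24), 6), Add(13, 0)) = Mul(Add(-24, 6), 13) = Mul(-18, 13) = -234)
Mul(Mul(S, Function('J')(V)), G) = Mul(Mul(26, Mul(7, 7)), -234) = Mul(Mul(26, 49), -234) = Mul(1274, -234) = -298116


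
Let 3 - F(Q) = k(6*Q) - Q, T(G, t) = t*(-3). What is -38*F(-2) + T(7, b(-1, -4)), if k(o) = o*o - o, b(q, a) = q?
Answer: 5893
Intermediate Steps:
T(G, t) = -3*t
k(o) = o² - o
F(Q) = 3 + Q - 6*Q*(-1 + 6*Q) (F(Q) = 3 - ((6*Q)*(-1 + 6*Q) - Q) = 3 - (6*Q*(-1 + 6*Q) - Q) = 3 - (-Q + 6*Q*(-1 + 6*Q)) = 3 + (Q - 6*Q*(-1 + 6*Q)) = 3 + Q - 6*Q*(-1 + 6*Q))
-38*F(-2) + T(7, b(-1, -4)) = -38*(3 - 36*(-2)² + 7*(-2)) - 3*(-1) = -38*(3 - 36*4 - 14) + 3 = -38*(3 - 144 - 14) + 3 = -38*(-155) + 3 = 5890 + 3 = 5893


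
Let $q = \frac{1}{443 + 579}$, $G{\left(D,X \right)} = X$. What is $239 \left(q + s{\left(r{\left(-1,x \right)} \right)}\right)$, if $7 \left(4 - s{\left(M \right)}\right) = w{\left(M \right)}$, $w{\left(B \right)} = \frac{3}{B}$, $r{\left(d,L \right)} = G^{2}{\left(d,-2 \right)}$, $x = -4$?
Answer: $\frac{271743}{292} \approx 930.63$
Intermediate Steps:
$r{\left(d,L \right)} = 4$ ($r{\left(d,L \right)} = \left(-2\right)^{2} = 4$)
$s{\left(M \right)} = 4 - \frac{3}{7 M}$ ($s{\left(M \right)} = 4 - \frac{3 \frac{1}{M}}{7} = 4 - \frac{3}{7 M}$)
$q = \frac{1}{1022} \approx 0.00097847$
$239 \left(q + s{\left(r{\left(-1,x \right)} \right)}\right) = 239 \left(\frac{1}{1022} + \left(4 - \frac{3}{7 \cdot 4}\right)\right) = 239 \left(\frac{1}{1022} + \left(4 - \frac{3}{28}\right)\right) = 239 \left(\frac{1}{1022} + \frac{109}{28}\right) = 239 \cdot \frac{1137}{292} = \frac{271743}{292}$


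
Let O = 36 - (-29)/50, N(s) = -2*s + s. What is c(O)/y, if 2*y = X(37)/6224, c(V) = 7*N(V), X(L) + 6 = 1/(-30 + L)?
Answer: 557801104/1025 ≈ 5.4420e+5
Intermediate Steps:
X(L) = -6 + 1/(-30 + L)
N(s) = -s
O = 1829/50 (O = 36 - (-29)/50 = 36 - 1*(-29/50) = 36 + 29/50 = 1829/50 ≈ 36.580)
c(V) = -7*V (c(V) = 7*(-V) = -7*V)
y = -41/87136 (y = (((181 - 6*37)/(-30 + 37))/6224)/2 = (((181 - 222)/7)*(1/6224))/2 = (((⅐)*(-41))*(1/6224))/2 = (-41/7*1/6224)/2 = (½)*(-41/43568) = -41/87136 ≈ -0.00047053)
c(O)/y = (-7*1829/50)/(-41/87136) = -12803/50*(-87136/41) = 557801104/1025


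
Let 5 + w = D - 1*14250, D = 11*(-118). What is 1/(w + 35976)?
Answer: 1/20423 ≈ 4.8964e-5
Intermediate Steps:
D = -1298
w = -15553 (w = -5 + (-1298 - 1*14250) = -5 + (-1298 - 14250) = -5 - 15548 = -15553)
1/(w + 35976) = 1/(-15553 + 35976) = 1/20423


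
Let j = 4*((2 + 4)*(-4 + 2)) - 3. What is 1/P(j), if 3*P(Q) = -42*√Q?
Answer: I*√51/714 ≈ 0.010002*I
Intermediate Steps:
j = -51 (j = 4*(6*(-2)) - 3 = 4*(-12) - 3 = -48 - 3 = -51)
P(Q) = -14*√Q (P(Q) = (-42*√Q)/3 = -14*√Q)
1/P(j) = 1/(-14*I*√51) = I*√51/714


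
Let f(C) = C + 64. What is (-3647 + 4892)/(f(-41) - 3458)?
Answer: -83/229 ≈ -0.36245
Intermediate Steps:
f(C) = 64 + C
(-3647 + 4892)/(f(-41) - 3458) = (-3647 + 4892)/((64 - 41) - 3458) = 1245/(23 - 3458) = 1245/(-3435) = 1245*(-1/3435) = -83/229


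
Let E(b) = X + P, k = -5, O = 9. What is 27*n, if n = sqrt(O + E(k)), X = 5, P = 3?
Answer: 27*sqrt(17) ≈ 111.32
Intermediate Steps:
E(b) = 8 (E(b) = 5 + 3 = 8)
n = sqrt(17) (n = sqrt(9 + 8) = sqrt(17) ≈ 4.1231)
27*n = 27*sqrt(17)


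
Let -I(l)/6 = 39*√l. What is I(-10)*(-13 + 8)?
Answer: 1170*I*√10 ≈ 3699.9*I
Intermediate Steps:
I(l) = -234*√l
I(-10)*(-13 + 8) = (-234*I*√10)*(-13 + 8) = -234*I*√10*(-5) = 1170*I*√10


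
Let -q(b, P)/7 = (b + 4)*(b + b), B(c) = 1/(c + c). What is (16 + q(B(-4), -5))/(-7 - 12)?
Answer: -729/608 ≈ -1.1990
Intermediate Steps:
B(c) = 1/(2*c)
q(b, P) = -14*b*(4 + b) (q(b, P) = -7*(b + 4)*(b + b) = -7*(4 + b)*2*b = -14*b*(4 + b))
(16 + q(B(-4), -5))/(-7 - 12) = (16 - 14*(½)/(-4)*(4 + (½)/(-4)))/(-7 - 12) = (16 - 14*(½)*(-¼)*(4 + (½)*(-¼)))/(-19) = -(16 - 14*(-⅛)*(4 - ⅛))/19 = -(16 - 14*(-⅛)*31/8)/19 = -(16 + 217/32)/19 = -1/19*729/32 = -729/608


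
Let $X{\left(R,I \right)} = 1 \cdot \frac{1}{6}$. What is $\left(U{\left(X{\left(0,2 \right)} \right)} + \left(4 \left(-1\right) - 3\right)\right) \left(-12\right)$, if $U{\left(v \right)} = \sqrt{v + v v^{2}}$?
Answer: $84 - \frac{\sqrt{222}}{3} \approx 79.033$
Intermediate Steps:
$X{\left(R,I \right)} = \frac{1}{6}$ ($X{\left(R,I \right)} = 1 \cdot \frac{1}{6} = \frac{1}{6}$)
$U{\left(v \right)} = \sqrt{v + v^{3}}$
$\left(U{\left(X{\left(0,2 \right)} \right)} + \left(4 \left(-1\right) - 3\right)\right) \left(-12\right) = \left(\sqrt{\frac{1}{6} + \left(\frac{1}{6}\right)^{3}} + \left(4 \left(-1\right) - 3\right)\right) \left(-12\right) = \left(\sqrt{\frac{1}{6} + \frac{1}{216}} - 7\right) \left(-12\right) = \left(\sqrt{\frac{37}{216}} - 7\right) \left(-12\right) = \left(\frac{\sqrt{222}}{36} - 7\right) \left(-12\right) = \left(-7 + \frac{\sqrt{222}}{36}\right) \left(-12\right) = 84 - \frac{\sqrt{222}}{3}$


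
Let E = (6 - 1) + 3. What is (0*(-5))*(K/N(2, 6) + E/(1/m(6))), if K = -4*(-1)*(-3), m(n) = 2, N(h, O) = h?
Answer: 0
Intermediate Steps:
E = 8 (E = 5 + 3 = 8)
K = -12 (K = 4*(-3) = -12)
(0*(-5))*(K/N(2, 6) + E/(1/m(6))) = (0*(-5))*(-12/2 + 8/(1/2)) = 0*(-12*1/2 + 8/(1/2)) = 0*(-6 + 8*2) = 0*(-6 + 16) = 0*10 = 0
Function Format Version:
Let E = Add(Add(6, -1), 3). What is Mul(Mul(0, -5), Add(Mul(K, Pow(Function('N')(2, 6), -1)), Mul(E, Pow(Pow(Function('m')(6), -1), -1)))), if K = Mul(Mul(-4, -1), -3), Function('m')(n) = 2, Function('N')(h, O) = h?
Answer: 0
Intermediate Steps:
E = 8 (E = Add(5, 3) = 8)
K = -12 (K = Mul(4, -3) = -12)
Mul(Mul(0, -5), Add(Mul(K, Pow(Function('N')(2, 6), -1)), Mul(E, Pow(Pow(Function('m')(6), -1), -1)))) = Mul(Mul(0, -5), Add(Mul(-12, Pow(2, -1)), Mul(8, Pow(Pow(2, -1), -1)))) = Mul(0, Add(Mul(-12, Rational(1, 2)), Mul(8, Pow(Rational(1, 2), -1)))) = Mul(0, Add(-6, Mul(8, 2))) = Mul(0, Add(-6, 16)) = Mul(0, 10) = 0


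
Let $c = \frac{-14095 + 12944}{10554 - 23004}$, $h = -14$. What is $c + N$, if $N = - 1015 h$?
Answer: $\frac{176915651}{12450} \approx 14210.0$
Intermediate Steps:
$c = \frac{1151}{12450}$ ($c = - \frac{1151}{-12450} = \left(-1151\right) \left(- \frac{1}{12450}\right) = \frac{1151}{12450} \approx 0.09245$)
$N = 14210$ ($N = \left(-1015\right) \left(-14\right) = 14210$)
$c + N = \frac{1151}{12450} + 14210 = \frac{176915651}{12450}$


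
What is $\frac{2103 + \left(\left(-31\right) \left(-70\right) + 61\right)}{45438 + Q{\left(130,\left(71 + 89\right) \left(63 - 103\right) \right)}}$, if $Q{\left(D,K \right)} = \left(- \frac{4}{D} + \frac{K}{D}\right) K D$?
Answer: $\frac{2167}{20515519} \approx 0.00010563$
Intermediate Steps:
$Q{\left(D,K \right)} = D K \left(- \frac{4}{D} + \frac{K}{D}\right)$ ($Q{\left(D,K \right)} = K \left(- \frac{4}{D} + \frac{K}{D}\right) D = D K \left(- \frac{4}{D} + \frac{K}{D}\right)$)
$\frac{2103 + \left(\left(-31\right) \left(-70\right) + 61\right)}{45438 + Q{\left(130,\left(71 + 89\right) \left(63 - 103\right) \right)}} = \frac{2103 + \left(\left(-31\right) \left(-70\right) + 61\right)}{45438 + \left(71 + 89\right) \left(63 - 103\right) \left(-4 + \left(71 + 89\right) \left(63 - 103\right)\right)} = \frac{2103 + \left(2170 + 61\right)}{45438 + 160 \left(-40\right) \left(-4 + 160 \left(-40\right)\right)} = \frac{2103 + 2231}{45438 - 6400 \left(-4 - 6400\right)} = \frac{4334}{45438 - -40985600} = \frac{4334}{45438 + 40985600} = \frac{4334}{41031038} = 4334 \cdot \frac{1}{41031038} = \frac{2167}{20515519}$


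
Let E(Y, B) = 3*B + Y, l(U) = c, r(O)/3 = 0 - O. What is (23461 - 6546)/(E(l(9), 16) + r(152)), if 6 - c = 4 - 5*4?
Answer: -16915/386 ≈ -43.821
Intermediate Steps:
r(O) = -3*O (r(O) = 3*(0 - O) = 3*(-O) = -3*O)
c = 22 (c = 6 - (4 - 5*4) = 6 - (4 - 20) = 6 - 1*(-16) = 6 + 16 = 22)
l(U) = 22
E(Y, B) = Y + 3*B
(23461 - 6546)/(E(l(9), 16) + r(152)) = (23461 - 6546)/((22 + 3*16) - 3*152) = 16915/((22 + 48) - 456) = 16915/(70 - 456) = 16915/(-386) = 16915*(-1/386) = -16915/386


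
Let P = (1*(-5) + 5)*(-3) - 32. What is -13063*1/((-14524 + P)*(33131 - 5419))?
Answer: 13063/403375872 ≈ 3.2384e-5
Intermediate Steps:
P = -32 (P = (-5 + 5)*(-3) - 32 = 0*(-3) - 32 = 0 - 32 = -32)
-13063*1/((-14524 + P)*(33131 - 5419)) = -13063*1/((-14524 - 32)*(33131 - 5419)) = -13063/(27712*(-14556)) = -13063/(-403375872) = -13063*(-1/403375872) = 13063/403375872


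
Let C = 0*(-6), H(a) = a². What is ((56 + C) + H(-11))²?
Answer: 31329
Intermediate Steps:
C = 0
((56 + C) + H(-11))² = ((56 + 0) + (-11)²)² = (56 + 121)² = 177² = 31329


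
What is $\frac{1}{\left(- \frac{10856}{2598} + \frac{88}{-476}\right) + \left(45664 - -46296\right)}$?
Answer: $\frac{154581}{14214594250} \approx 1.0875 \cdot 10^{-5}$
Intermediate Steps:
$\frac{1}{\left(- \frac{10856}{2598} + \frac{88}{-476}\right) + \left(45664 - -46296\right)} = \frac{1}{\left(\left(-10856\right) \frac{1}{2598} + 88 \left(- \frac{1}{476}\right)\right) + \left(45664 + 46296\right)} = \frac{1}{\left(- \frac{5428}{1299} - \frac{22}{119}\right) + 91960} = \frac{1}{- \frac{674510}{154581} + 91960} = \frac{1}{\frac{14214594250}{154581}} = \frac{154581}{14214594250}$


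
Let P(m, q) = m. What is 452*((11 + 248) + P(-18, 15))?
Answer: 108932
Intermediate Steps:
452*((11 + 248) + P(-18, 15)) = 452*((11 + 248) - 18) = 452*(259 - 18) = 452*241 = 108932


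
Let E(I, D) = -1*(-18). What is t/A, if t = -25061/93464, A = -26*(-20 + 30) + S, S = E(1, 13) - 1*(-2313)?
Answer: -1319/10187576 ≈ -0.00012947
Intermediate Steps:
E(I, D) = 18
S = 2331 (S = 18 - 1*(-2313) = 18 + 2313 = 2331)
A = 2071 (A = -26*(-20 + 30) + 2331 = -26*10 + 2331 = -260 + 2331 = 2071)
t = -25061/93464 (t = -25061*1/93464 = -25061/93464 ≈ -0.26814)
t/A = -25061/93464/2071 = -25061/93464*1/2071 = -1319/10187576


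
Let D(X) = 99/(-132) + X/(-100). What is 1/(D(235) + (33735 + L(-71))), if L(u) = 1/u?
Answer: 710/23949639 ≈ 2.9646e-5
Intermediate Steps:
D(X) = -3/4 - X/100 (D(X) = 99*(-1/132) + X*(-1/100) = -3/4 - X/100)
1/(D(235) + (33735 + L(-71))) = 1/((-3/4 - 1/100*235) + (33735 + 1/(-71))) = 1/((-3/4 - 47/20) + (33735 - 1/71)) = 1/(-31/10 + 2395184/71) = 1/(23949639/710) = 710/23949639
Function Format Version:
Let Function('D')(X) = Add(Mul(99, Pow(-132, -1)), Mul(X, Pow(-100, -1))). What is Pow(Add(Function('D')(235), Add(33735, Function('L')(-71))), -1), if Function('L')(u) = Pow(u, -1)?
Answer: Rational(710, 23949639) ≈ 2.9646e-5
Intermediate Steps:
Function('D')(X) = Add(Rational(-3, 4), Mul(Rational(-1, 100), X)) (Function('D')(X) = Add(Mul(99, Rational(-1, 132)), Mul(X, Rational(-1, 100))) = Add(Rational(-3, 4), Mul(Rational(-1, 100), X)))
Pow(Add(Function('D')(235), Add(33735, Function('L')(-71))), -1) = Pow(Add(Add(Rational(-3, 4), Mul(Rational(-1, 100), 235)), Add(33735, Pow(-71, -1))), -1) = Pow(Add(Add(Rational(-3, 4), Rational(-47, 20)), Add(33735, Rational(-1, 71))), -1) = Pow(Add(Rational(-31, 10), Rational(2395184, 71)), -1) = Pow(Rational(23949639, 710), -1) = Rational(710, 23949639)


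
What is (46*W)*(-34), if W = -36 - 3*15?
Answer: 126684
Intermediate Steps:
W = -81 (W = -36 - 45 = -81)
(46*W)*(-34) = (46*(-81))*(-34) = -3726*(-34) = 126684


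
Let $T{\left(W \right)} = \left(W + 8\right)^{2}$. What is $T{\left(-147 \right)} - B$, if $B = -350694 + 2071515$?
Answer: $-1701500$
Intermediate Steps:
$B = 1720821$
$T{\left(W \right)} = \left(8 + W\right)^{2}$
$T{\left(-147 \right)} - B = \left(8 - 147\right)^{2} - 1720821 = \left(-139\right)^{2} - 1720821 = 19321 - 1720821 = -1701500$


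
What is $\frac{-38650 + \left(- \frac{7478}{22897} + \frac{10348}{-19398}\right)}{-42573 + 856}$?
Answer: $\frac{8583505814150}{9264428051151} \approx 0.9265$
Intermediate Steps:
$\frac{-38650 + \left(- \frac{7478}{22897} + \frac{10348}{-19398}\right)}{-42573 + 856} = \frac{-38650 + \left(\left(-7478\right) \frac{1}{22897} + 10348 \left(- \frac{1}{19398}\right)\right)}{-41717} = \left(-38650 - \frac{190998200}{222078003}\right) \left(- \frac{1}{41717}\right) = \left(- \frac{8583505814150}{222078003}\right) \left(- \frac{1}{41717}\right) = \frac{8583505814150}{9264428051151}$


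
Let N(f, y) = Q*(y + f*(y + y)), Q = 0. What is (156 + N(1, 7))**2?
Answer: 24336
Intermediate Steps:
N(f, y) = 0 (N(f, y) = 0*(y + f*(y + y)) = 0*(y + f*(2*y)) = 0*(y + 2*f*y) = 0)
(156 + N(1, 7))**2 = (156 + 0)**2 = 156**2 = 24336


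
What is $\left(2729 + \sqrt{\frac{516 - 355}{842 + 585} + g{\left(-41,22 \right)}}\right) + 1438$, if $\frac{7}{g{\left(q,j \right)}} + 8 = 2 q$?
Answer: $4167 + \frac{\sqrt{64229270}}{42810} \approx 4167.2$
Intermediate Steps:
$g{\left(q,j \right)} = \frac{7}{-8 + 2 q}$
$\left(2729 + \sqrt{\frac{516 - 355}{842 + 585} + g{\left(-41,22 \right)}}\right) + 1438 = \left(2729 + \sqrt{\frac{516 - 355}{842 + 585} + \frac{7}{2 \left(-4 - 41\right)}}\right) + 1438 = \left(2729 + \sqrt{\frac{161}{1427} + \frac{7}{2 \left(-45\right)}}\right) + 1438 = \left(2729 + \sqrt{161 \cdot \frac{1}{1427} + \frac{7}{2} \left(- \frac{1}{45}\right)}\right) + 1438 = \left(2729 + \sqrt{\frac{161}{1427} - \frac{7}{90}}\right) + 1438 = \left(2729 + \sqrt{\frac{4501}{128430}}\right) + 1438 = \left(2729 + \frac{\sqrt{64229270}}{42810}\right) + 1438 = 4167 + \frac{\sqrt{64229270}}{42810}$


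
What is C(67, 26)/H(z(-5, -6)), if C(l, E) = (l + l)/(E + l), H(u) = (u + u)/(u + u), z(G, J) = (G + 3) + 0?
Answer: 134/93 ≈ 1.4409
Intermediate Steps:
z(G, J) = 3 + G (z(G, J) = (3 + G) + 0 = 3 + G)
H(u) = 1 (H(u) = (2*u)/((2*u)) = (2*u)*(1/(2*u)) = 1)
C(l, E) = 2*l/(E + l) (C(l, E) = (2*l)/(E + l) = 2*l/(E + l))
C(67, 26)/H(z(-5, -6)) = (2*67/(26 + 67))/1 = (2*67/93)*1 = (2*67*(1/93))*1 = (134/93)*1 = 134/93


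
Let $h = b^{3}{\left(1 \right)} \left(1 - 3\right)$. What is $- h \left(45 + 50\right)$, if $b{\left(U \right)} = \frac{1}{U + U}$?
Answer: $\frac{95}{4} \approx 23.75$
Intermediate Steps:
$b{\left(U \right)} = \frac{1}{2 U}$
$h = - \frac{1}{4}$ ($h = \left(\frac{1}{2 \cdot 1}\right)^{3} \left(1 - 3\right) = \left(\frac{1}{2} \cdot 1\right)^{3} \left(-2\right) = \left(\frac{1}{2}\right)^{3} \left(-2\right) = \frac{1}{8} \left(-2\right) = - \frac{1}{4} \approx -0.25$)
$- h \left(45 + 50\right) = - \frac{\left(-1\right) \left(45 + 50\right)}{4} = - \frac{\left(-1\right) 95}{4} = \left(-1\right) \left(- \frac{95}{4}\right) = \frac{95}{4}$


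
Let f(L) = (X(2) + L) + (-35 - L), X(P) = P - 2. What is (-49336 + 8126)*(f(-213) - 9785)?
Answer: 404682200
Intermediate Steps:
X(P) = -2 + P
f(L) = -35 (f(L) = ((-2 + 2) + L) + (-35 - L) = (0 + L) + (-35 - L) = L + (-35 - L) = -35)
(-49336 + 8126)*(f(-213) - 9785) = (-49336 + 8126)*(-35 - 9785) = -41210*(-9820) = 404682200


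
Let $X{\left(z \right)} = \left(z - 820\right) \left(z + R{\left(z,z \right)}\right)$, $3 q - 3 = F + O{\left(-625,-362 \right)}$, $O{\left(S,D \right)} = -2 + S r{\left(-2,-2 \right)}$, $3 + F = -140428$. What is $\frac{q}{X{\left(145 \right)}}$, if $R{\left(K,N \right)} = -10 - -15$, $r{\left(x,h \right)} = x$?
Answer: $\frac{13918}{30375} \approx 0.45821$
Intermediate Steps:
$F = -140431$ ($F = -3 - 140428 = -140431$)
$R{\left(K,N \right)} = 5$ ($R{\left(K,N \right)} = -10 + 15 = 5$)
$O{\left(S,D \right)} = -2 - 2 S$ ($O{\left(S,D \right)} = -2 + S \left(-2\right) = -2 - 2 S$)
$q = - \frac{139180}{3}$ ($q = 1 + \frac{-140431 - -1248}{3} = 1 + \frac{-140431 + \left(-2 + 1250\right)}{3} = 1 + \frac{-140431 + 1248}{3} = 1 + \frac{1}{3} \left(-139183\right) = 1 - \frac{139183}{3} = - \frac{139180}{3} \approx -46393.0$)
$X{\left(z \right)} = \left(-820 + z\right) \left(5 + z\right)$ ($X{\left(z \right)} = \left(z - 820\right) \left(z + 5\right) = \left(-820 + z\right) \left(5 + z\right)$)
$\frac{q}{X{\left(145 \right)}} = - \frac{139180}{3 \left(-4100 + 145^{2} - 118175\right)} = - \frac{139180}{3 \left(-4100 + 21025 - 118175\right)} = - \frac{139180}{3 \left(-101250\right)} = \left(- \frac{139180}{3}\right) \left(- \frac{1}{101250}\right) = \frac{13918}{30375}$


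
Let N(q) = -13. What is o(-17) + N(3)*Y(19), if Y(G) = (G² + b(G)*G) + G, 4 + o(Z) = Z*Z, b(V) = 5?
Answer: -5890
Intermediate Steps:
o(Z) = -4 + Z² (o(Z) = -4 + Z*Z = -4 + Z²)
Y(G) = G² + 6*G (Y(G) = (G² + 5*G) + G = G² + 6*G)
o(-17) + N(3)*Y(19) = (-4 + (-17)²) - 247*(6 + 19) = (-4 + 289) - 247*25 = 285 - 13*475 = 285 - 6175 = -5890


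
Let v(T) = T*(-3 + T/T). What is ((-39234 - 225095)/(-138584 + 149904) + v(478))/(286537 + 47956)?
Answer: -11086249/3786460760 ≈ -0.0029279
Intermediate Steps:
v(T) = -2*T (v(T) = T*(-3 + 1) = T*(-2) = -2*T)
((-39234 - 225095)/(-138584 + 149904) + v(478))/(286537 + 47956) = ((-39234 - 225095)/(-138584 + 149904) - 2*478)/(286537 + 47956) = (-264329/11320 - 956)/334493 = (-264329*1/11320 - 956)*(1/334493) = (-264329/11320 - 956)*(1/334493) = -11086249/11320*1/334493 = -11086249/3786460760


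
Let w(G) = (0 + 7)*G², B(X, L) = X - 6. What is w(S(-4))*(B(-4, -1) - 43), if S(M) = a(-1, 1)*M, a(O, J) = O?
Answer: -5936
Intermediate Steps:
S(M) = -M
B(X, L) = -6 + X
w(G) = 7*G²
w(S(-4))*(B(-4, -1) - 43) = (7*(-1*(-4))²)*((-6 - 4) - 43) = (7*4²)*(-10 - 43) = (7*16)*(-53) = 112*(-53) = -5936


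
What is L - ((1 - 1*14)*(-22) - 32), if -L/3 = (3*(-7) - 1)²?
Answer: -1706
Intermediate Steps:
L = -1452 (L = -3*(3*(-7) - 1)² = -3*(-21 - 1)² = -3*(-22)² = -3*484 = -1452)
L - ((1 - 1*14)*(-22) - 32) = -1452 - ((1 - 1*14)*(-22) - 32) = -1452 - ((1 - 14)*(-22) - 32) = -1452 - (-13*(-22) - 32) = -1452 - (286 - 32) = -1452 - 1*254 = -1452 - 254 = -1706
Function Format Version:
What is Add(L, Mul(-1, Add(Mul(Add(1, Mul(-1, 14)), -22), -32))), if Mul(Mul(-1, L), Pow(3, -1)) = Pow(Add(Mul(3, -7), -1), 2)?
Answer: -1706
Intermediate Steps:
L = -1452 (L = Mul(-3, Pow(Add(Mul(3, -7), -1), 2)) = Mul(-3, Pow(Add(-21, -1), 2)) = Mul(-3, Pow(-22, 2)) = Mul(-3, 484) = -1452)
Add(L, Mul(-1, Add(Mul(Add(1, Mul(-1, 14)), -22), -32))) = Add(-1452, Mul(-1, Add(Mul(Add(1, Mul(-1, 14)), -22), -32))) = Add(-1452, Mul(-1, Add(Mul(Add(1, -14), -22), -32))) = Add(-1452, Mul(-1, Add(Mul(-13, -22), -32))) = Add(-1452, Mul(-1, Add(286, -32))) = Add(-1452, Mul(-1, 254)) = Add(-1452, -254) = -1706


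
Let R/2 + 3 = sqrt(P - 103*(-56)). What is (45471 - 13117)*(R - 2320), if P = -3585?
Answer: -75255404 + 64708*sqrt(2183) ≈ -7.2232e+7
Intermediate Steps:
R = -6 + 2*sqrt(2183) (R = -6 + 2*sqrt(-3585 - 103*(-56)) = -6 + 2*sqrt(-3585 + 5768) = -6 + 2*sqrt(2183) ≈ 87.445)
(45471 - 13117)*(R - 2320) = (45471 - 13117)*((-6 + 2*sqrt(2183)) - 2320) = 32354*(-2326 + 2*sqrt(2183)) = -75255404 + 64708*sqrt(2183)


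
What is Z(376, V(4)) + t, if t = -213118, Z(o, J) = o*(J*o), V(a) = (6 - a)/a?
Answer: -142430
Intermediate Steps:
V(a) = (6 - a)/a
Z(o, J) = J*o²
Z(376, V(4)) + t = ((6 - 1*4)/4)*376² - 213118 = ((6 - 4)/4)*141376 - 213118 = ((¼)*2)*141376 - 213118 = (½)*141376 - 213118 = 70688 - 213118 = -142430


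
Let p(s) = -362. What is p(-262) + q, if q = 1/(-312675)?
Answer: -113188351/312675 ≈ -362.00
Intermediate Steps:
q = -1/312675 ≈ -3.1982e-6
p(-262) + q = -362 - 1/312675 = -113188351/312675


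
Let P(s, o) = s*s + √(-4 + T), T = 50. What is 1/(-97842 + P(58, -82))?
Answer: -47239/4463046219 - √46/8926092438 ≈ -1.0585e-5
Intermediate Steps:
P(s, o) = √46 + s² (P(s, o) = s*s + √(-4 + 50) = s² + √46 = √46 + s²)
1/(-97842 + P(58, -82)) = 1/(-97842 + (√46 + 58²)) = 1/(-97842 + (√46 + 3364)) = 1/(-97842 + (3364 + √46)) = 1/(-94478 + √46)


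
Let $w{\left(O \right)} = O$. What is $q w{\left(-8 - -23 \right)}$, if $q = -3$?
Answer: $-45$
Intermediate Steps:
$q w{\left(-8 - -23 \right)} = - 3 \left(-8 - -23\right) = - 3 \left(-8 + 23\right) = \left(-3\right) 15 = -45$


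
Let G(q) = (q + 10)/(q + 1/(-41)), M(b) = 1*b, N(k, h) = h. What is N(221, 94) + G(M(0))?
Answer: -316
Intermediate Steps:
M(b) = b
G(q) = (10 + q)/(-1/41 + q) (G(q) = (10 + q)/(q - 1/41) = (10 + q)/(-1/41 + q))
N(221, 94) + G(M(0)) = 94 + 41*(10 + 0)/(-1 + 41*0) = 94 + 41*10/(-1 + 0) = 94 + 41*10/(-1) = 94 + 41*(-1)*10 = 94 - 410 = -316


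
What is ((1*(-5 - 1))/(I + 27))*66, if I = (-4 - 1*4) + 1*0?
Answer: -396/19 ≈ -20.842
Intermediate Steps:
I = -8 (I = (-4 - 4) + 0 = -8 + 0 = -8)
((1*(-5 - 1))/(I + 27))*66 = ((1*(-5 - 1))/(-8 + 27))*66 = ((1*(-6))/19)*66 = ((1/19)*(-6))*66 = -6/19*66 = -396/19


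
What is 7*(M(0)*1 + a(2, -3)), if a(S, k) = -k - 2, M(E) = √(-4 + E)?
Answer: 7 + 14*I ≈ 7.0 + 14.0*I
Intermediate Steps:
a(S, k) = -2 - k
7*(M(0)*1 + a(2, -3)) = 7*(√(-4 + 0)*1 + (-2 - 1*(-3))) = 7*(√(-4)*1 + (-2 + 3)) = 7*((2*I)*1 + 1) = 7*(2*I + 1) = 7*(1 + 2*I) = 7 + 14*I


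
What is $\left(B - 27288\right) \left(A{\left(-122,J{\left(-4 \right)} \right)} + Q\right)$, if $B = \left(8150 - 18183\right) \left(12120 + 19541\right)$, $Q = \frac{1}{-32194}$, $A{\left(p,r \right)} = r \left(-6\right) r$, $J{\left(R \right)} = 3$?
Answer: $\frac{552283025900177}{32194} \approx 1.7155 \cdot 10^{10}$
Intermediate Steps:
$A{\left(p,r \right)} = - 6 r^{2}$ ($A{\left(p,r \right)} = - 6 r r = - 6 r^{2}$)
$Q = - \frac{1}{32194} \approx -3.1062 \cdot 10^{-5}$
$B = -317654813$ ($B = \left(-10033\right) 31661 = -317654813$)
$\left(B - 27288\right) \left(A{\left(-122,J{\left(-4 \right)} \right)} + Q\right) = \left(-317654813 - 27288\right) \left(- 6 \cdot 3^{2} - \frac{1}{32194}\right) = - 317682101 \left(\left(-6\right) 9 - \frac{1}{32194}\right) = - 317682101 \left(-54 - \frac{1}{32194}\right) = \left(-317682101\right) \left(- \frac{1738477}{32194}\right) = \frac{552283025900177}{32194}$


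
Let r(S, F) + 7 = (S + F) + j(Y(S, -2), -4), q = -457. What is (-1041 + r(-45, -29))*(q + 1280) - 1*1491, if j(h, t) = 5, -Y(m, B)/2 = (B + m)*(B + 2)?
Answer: -920782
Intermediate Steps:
Y(m, B) = -2*(2 + B)*(B + m) (Y(m, B) = -2*(B + m)*(B + 2) = -2*(B + m)*(2 + B) = -2*(2 + B)*(B + m))
r(S, F) = -2 + F + S (r(S, F) = -7 + ((S + F) + 5) = -7 + ((F + S) + 5) = -7 + (5 + F + S) = -2 + F + S)
(-1041 + r(-45, -29))*(q + 1280) - 1*1491 = (-1041 + (-2 - 29 - 45))*(-457 + 1280) - 1*1491 = (-1041 - 76)*823 - 1491 = -1117*823 - 1491 = -919291 - 1491 = -920782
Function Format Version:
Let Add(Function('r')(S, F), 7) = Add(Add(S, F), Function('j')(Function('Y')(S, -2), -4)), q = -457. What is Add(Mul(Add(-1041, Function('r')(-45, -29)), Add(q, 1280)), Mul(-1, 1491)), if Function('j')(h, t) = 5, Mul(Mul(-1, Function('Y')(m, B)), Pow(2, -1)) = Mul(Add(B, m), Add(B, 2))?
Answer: -920782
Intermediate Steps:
Function('Y')(m, B) = Mul(-2, Add(2, B), Add(B, m)) (Function('Y')(m, B) = Mul(-2, Mul(Add(B, m), Add(B, 2))) = Mul(-2, Mul(Add(B, m), Add(2, B))) = Mul(-2, Mul(Add(2, B), Add(B, m))) = Mul(-2, Add(2, B), Add(B, m)))
Function('r')(S, F) = Add(-2, F, S) (Function('r')(S, F) = Add(-7, Add(Add(S, F), 5)) = Add(-7, Add(Add(F, S), 5)) = Add(-7, Add(5, F, S)) = Add(-2, F, S))
Add(Mul(Add(-1041, Function('r')(-45, -29)), Add(q, 1280)), Mul(-1, 1491)) = Add(Mul(Add(-1041, Add(-2, -29, -45)), Add(-457, 1280)), Mul(-1, 1491)) = Add(Mul(Add(-1041, -76), 823), -1491) = Add(Mul(-1117, 823), -1491) = Add(-919291, -1491) = -920782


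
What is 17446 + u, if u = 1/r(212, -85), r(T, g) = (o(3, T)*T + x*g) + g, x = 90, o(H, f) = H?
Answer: 123849153/7099 ≈ 17446.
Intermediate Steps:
r(T, g) = 3*T + 91*g (r(T, g) = (3*T + 90*g) + g = 3*T + 91*g)
u = -1/7099 (u = 1/(3*212 + 91*(-85)) = 1/(636 - 7735) = 1/(-7099) = -1/7099 ≈ -0.00014086)
17446 + u = 17446 - 1/7099 = 123849153/7099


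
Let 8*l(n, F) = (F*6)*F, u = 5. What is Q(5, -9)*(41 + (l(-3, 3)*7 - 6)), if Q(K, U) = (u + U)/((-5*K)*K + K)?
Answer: 329/120 ≈ 2.7417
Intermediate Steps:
l(n, F) = 3*F²/4 (l(n, F) = ((F*6)*F)/8 = ((6*F)*F)/8 = (6*F²)/8 = 3*F²/4)
Q(K, U) = (5 + U)/(K - 5*K²) (Q(K, U) = (5 + U)/((-5*K)*K + K) = (5 + U)/(-5*K² + K) = (5 + U)/(K - 5*K²))
Q(5, -9)*(41 + (l(-3, 3)*7 - 6)) = ((-5 - 1*(-9))/(5*(-1 + 5*5)))*(41 + (((¾)*3²)*7 - 6)) = ((-5 + 9)/(5*(-1 + 25)))*(41 + (((¾)*9)*7 - 6)) = ((⅕)*4/24)*(41 + ((27/4)*7 - 6)) = ((⅕)*(1/24)*4)*(41 + (189/4 - 6)) = (41 + 165/4)/30 = (1/30)*(329/4) = 329/120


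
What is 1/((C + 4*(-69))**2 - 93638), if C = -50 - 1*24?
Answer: 1/28862 ≈ 3.4648e-5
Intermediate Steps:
C = -74 (C = -50 - 24 = -74)
1/((C + 4*(-69))**2 - 93638) = 1/((-74 + 4*(-69))**2 - 93638) = 1/((-74 - 276)**2 - 93638) = 1/((-350)**2 - 93638) = 1/(122500 - 93638) = 1/28862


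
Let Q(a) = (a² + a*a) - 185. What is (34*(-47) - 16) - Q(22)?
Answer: -2397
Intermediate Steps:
Q(a) = -185 + 2*a² (Q(a) = (a² + a²) - 185 = 2*a² - 185 = -185 + 2*a²)
(34*(-47) - 16) - Q(22) = (34*(-47) - 16) - (-185 + 2*22²) = (-1598 - 16) - (-185 + 2*484) = -1614 - (-185 + 968) = -1614 - 1*783 = -1614 - 783 = -2397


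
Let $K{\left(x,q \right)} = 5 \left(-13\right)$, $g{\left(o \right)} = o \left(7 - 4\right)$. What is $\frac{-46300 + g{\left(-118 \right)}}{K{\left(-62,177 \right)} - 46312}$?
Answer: $\frac{46654}{46377} \approx 1.006$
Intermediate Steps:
$g{\left(o \right)} = 3 o$ ($g{\left(o \right)} = o 3 = 3 o$)
$K{\left(x,q \right)} = -65$
$\frac{-46300 + g{\left(-118 \right)}}{K{\left(-62,177 \right)} - 46312} = \frac{-46300 + 3 \left(-118\right)}{-65 - 46312} = \frac{-46300 - 354}{-46377} = \left(-46654\right) \left(- \frac{1}{46377}\right) = \frac{46654}{46377}$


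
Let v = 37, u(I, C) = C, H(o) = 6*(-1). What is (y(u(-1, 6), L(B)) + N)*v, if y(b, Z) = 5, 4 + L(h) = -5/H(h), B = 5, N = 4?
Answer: 333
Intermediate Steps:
H(o) = -6
L(h) = -19/6 (L(h) = -4 - 5/(-6) = -4 - 5*(-⅙) = -4 + ⅚ = -19/6)
(y(u(-1, 6), L(B)) + N)*v = (5 + 4)*37 = 9*37 = 333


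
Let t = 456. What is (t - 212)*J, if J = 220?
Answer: 53680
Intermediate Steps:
(t - 212)*J = (456 - 212)*220 = 244*220 = 53680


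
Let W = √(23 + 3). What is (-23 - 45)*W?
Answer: -68*√26 ≈ -346.73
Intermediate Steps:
W = √26 ≈ 5.0990
(-23 - 45)*W = (-23 - 45)*√26 = -68*√26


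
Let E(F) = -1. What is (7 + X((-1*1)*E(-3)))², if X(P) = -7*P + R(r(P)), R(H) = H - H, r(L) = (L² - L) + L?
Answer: 0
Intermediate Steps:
r(L) = L²
R(H) = 0
X(P) = -7*P (X(P) = -7*P + 0 = -7*P)
(7 + X((-1*1)*E(-3)))² = (7 - 7*(-1*1)*(-1))² = (7 - (-7)*(-1))² = (7 - 7*1)² = (7 - 7)² = 0² = 0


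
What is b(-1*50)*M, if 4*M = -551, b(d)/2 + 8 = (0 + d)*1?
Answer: 15979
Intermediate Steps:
b(d) = -16 + 2*d (b(d) = -16 + 2*((0 + d)*1) = -16 + 2*(d*1) = -16 + 2*d)
M = -551/4 (M = (¼)*(-551) = -551/4 ≈ -137.75)
b(-1*50)*M = (-16 + 2*(-1*50))*(-551/4) = (-16 + 2*(-50))*(-551/4) = (-16 - 100)*(-551/4) = -116*(-551/4) = 15979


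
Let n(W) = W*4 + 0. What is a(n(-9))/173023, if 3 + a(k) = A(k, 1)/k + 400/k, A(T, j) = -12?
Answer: -124/1557207 ≈ -7.9630e-5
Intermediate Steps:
n(W) = 4*W (n(W) = 4*W + 0 = 4*W)
a(k) = -3 + 388/k (a(k) = -3 + (-12/k + 400/k) = -3 + 388/k)
a(n(-9))/173023 = (-3 + 388/((4*(-9))))/173023 = (-3 + 388/(-36))*(1/173023) = (-3 + 388*(-1/36))*(1/173023) = (-3 - 97/9)*(1/173023) = -124/9*1/173023 = -124/1557207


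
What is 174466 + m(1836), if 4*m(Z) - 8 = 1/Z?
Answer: 1281292993/7344 ≈ 1.7447e+5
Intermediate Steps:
m(Z) = 2 + 1/(4*Z)
174466 + m(1836) = 174466 + (2 + (¼)/1836) = 174466 + (2 + (¼)*(1/1836)) = 174466 + (2 + 1/7344) = 174466 + 14689/7344 = 1281292993/7344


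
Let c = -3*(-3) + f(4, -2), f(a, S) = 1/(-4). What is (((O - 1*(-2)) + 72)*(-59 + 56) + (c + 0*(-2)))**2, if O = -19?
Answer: 390625/16 ≈ 24414.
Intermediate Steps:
f(a, S) = -1/4
c = 35/4 (c = -3*(-3) - 1/4 = 9 - 1/4 = 35/4 ≈ 8.7500)
(((O - 1*(-2)) + 72)*(-59 + 56) + (c + 0*(-2)))**2 = (((-19 - 1*(-2)) + 72)*(-59 + 56) + (35/4 + 0*(-2)))**2 = (((-19 + 2) + 72)*(-3) + (35/4 + 0))**2 = ((-17 + 72)*(-3) + 35/4)**2 = (55*(-3) + 35/4)**2 = (-165 + 35/4)**2 = (-625/4)**2 = 390625/16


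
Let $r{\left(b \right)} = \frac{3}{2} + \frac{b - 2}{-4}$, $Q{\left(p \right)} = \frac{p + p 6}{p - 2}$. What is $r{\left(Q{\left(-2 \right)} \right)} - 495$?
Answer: $- \frac{3951}{8} \approx -493.88$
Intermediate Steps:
$Q{\left(p \right)} = \frac{7 p}{-2 + p}$ ($Q{\left(p \right)} = \frac{p + 6 p}{-2 + p} = \frac{7 p}{-2 + p}$)
$r{\left(b \right)} = 2 - \frac{b}{4}$ ($r{\left(b \right)} = 3 \cdot \frac{1}{2} + \left(-2 + b\right) \left(- \frac{1}{4}\right) = \frac{3}{2} - \left(- \frac{1}{2} + \frac{b}{4}\right) = 2 - \frac{b}{4}$)
$r{\left(Q{\left(-2 \right)} \right)} - 495 = \left(2 - \frac{7 \left(-2\right) \frac{1}{-2 - 2}}{4}\right) - 495 = \left(2 - \frac{7 \left(-2\right) \frac{1}{-4}}{4}\right) - 495 = \left(2 - \frac{7 \left(-2\right) \left(- \frac{1}{4}\right)}{4}\right) - 495 = \left(2 - \frac{7}{8}\right) - 495 = \frac{9}{8} - 495 = - \frac{3951}{8}$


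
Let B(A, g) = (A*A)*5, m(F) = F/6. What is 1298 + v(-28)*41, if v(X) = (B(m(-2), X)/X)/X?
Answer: 9158893/7056 ≈ 1298.0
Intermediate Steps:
m(F) = F/6 (m(F) = F*(⅙) = F/6)
B(A, g) = 5*A² (B(A, g) = A²*5 = 5*A²)
v(X) = 5/(9*X²) (v(X) = ((5*((⅙)*(-2))²)/X)/X = ((5*(-⅓)²)/X)/X = ((5*(⅑))/X)/X = (5/(9*X))/X = 5/(9*X²))
1298 + v(-28)*41 = 1298 + ((5/9)/(-28)²)*41 = 1298 + ((5/9)*(1/784))*41 = 1298 + (5/7056)*41 = 1298 + 205/7056 = 9158893/7056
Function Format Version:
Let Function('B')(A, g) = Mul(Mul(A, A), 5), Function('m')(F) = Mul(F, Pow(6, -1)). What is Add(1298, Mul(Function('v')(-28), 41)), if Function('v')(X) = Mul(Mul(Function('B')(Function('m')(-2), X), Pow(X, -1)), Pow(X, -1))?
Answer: Rational(9158893, 7056) ≈ 1298.0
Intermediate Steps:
Function('m')(F) = Mul(Rational(1, 6), F) (Function('m')(F) = Mul(F, Rational(1, 6)) = Mul(Rational(1, 6), F))
Function('B')(A, g) = Mul(5, Pow(A, 2)) (Function('B')(A, g) = Mul(Pow(A, 2), 5) = Mul(5, Pow(A, 2)))
Function('v')(X) = Mul(Rational(5, 9), Pow(X, -2)) (Function('v')(X) = Mul(Mul(Mul(5, Pow(Mul(Rational(1, 6), -2), 2)), Pow(X, -1)), Pow(X, -1)) = Mul(Mul(Mul(5, Pow(Rational(-1, 3), 2)), Pow(X, -1)), Pow(X, -1)) = Mul(Mul(Mul(5, Rational(1, 9)), Pow(X, -1)), Pow(X, -1)) = Mul(Mul(Rational(5, 9), Pow(X, -1)), Pow(X, -1)) = Mul(Rational(5, 9), Pow(X, -2)))
Add(1298, Mul(Function('v')(-28), 41)) = Add(1298, Mul(Mul(Rational(5, 9), Pow(-28, -2)), 41)) = Add(1298, Mul(Mul(Rational(5, 9), Rational(1, 784)), 41)) = Add(1298, Mul(Rational(5, 7056), 41)) = Add(1298, Rational(205, 7056)) = Rational(9158893, 7056)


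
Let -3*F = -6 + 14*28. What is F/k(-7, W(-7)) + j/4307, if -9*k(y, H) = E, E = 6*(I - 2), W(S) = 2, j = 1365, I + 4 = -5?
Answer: -816236/47377 ≈ -17.229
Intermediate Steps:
I = -9 (I = -4 - 5 = -9)
F = -386/3 (F = -(-6 + 14*28)/3 = -(-6 + 392)/3 = -⅓*386 = -386/3 ≈ -128.67)
E = -66 (E = 6*(-9 - 2) = 6*(-11) = -66)
k(y, H) = 22/3 (k(y, H) = -⅑*(-66) = 22/3)
F/k(-7, W(-7)) + j/4307 = -386/(3*22/3) + 1365/4307 = -386/3*3/22 + 1365*(1/4307) = -193/11 + 1365/4307 = -816236/47377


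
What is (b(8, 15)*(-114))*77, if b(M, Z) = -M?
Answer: 70224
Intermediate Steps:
(b(8, 15)*(-114))*77 = (-1*8*(-114))*77 = -8*(-114)*77 = 912*77 = 70224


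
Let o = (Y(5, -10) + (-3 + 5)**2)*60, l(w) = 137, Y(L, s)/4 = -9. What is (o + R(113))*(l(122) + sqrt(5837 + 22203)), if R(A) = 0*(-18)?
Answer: -263040 - 3840*sqrt(7010) ≈ -5.8455e+5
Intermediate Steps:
R(A) = 0
Y(L, s) = -36 (Y(L, s) = 4*(-9) = -36)
o = -1920 (o = (-36 + (-3 + 5)**2)*60 = (-36 + 2**2)*60 = (-36 + 4)*60 = -32*60 = -1920)
(o + R(113))*(l(122) + sqrt(5837 + 22203)) = (-1920 + 0)*(137 + sqrt(5837 + 22203)) = -1920*(137 + sqrt(28040)) = -1920*(137 + 2*sqrt(7010)) = -263040 - 3840*sqrt(7010)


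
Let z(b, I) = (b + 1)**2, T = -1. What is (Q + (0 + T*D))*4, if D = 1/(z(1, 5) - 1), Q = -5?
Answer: -64/3 ≈ -21.333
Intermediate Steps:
z(b, I) = (1 + b)**2
D = 1/3 (D = 1/((1 + 1)**2 - 1) = 1/(2**2 - 1) = 1/(4 - 1) = 1/3 ≈ 0.33333)
(Q + (0 + T*D))*4 = (-5 + (0 - 1*1/3))*4 = (-5 + (0 - 1/3))*4 = (-5 - 1/3)*4 = -16/3*4 = -64/3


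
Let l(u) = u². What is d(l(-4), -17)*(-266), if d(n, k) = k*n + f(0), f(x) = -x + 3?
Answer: 71554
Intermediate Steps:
f(x) = 3 - x
d(n, k) = 3 + k*n (d(n, k) = k*n + (3 - 1*0) = k*n + (3 + 0) = k*n + 3 = 3 + k*n)
d(l(-4), -17)*(-266) = (3 - 17*(-4)²)*(-266) = (3 - 17*16)*(-266) = (3 - 272)*(-266) = -269*(-266) = 71554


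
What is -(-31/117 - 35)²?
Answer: -17023876/13689 ≈ -1243.6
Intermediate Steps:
-(-31/117 - 35)² = -(-4126/117)² = -1*17023876/13689 = -17023876/13689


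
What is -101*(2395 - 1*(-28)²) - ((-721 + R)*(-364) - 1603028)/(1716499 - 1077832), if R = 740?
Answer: -34638845431/212889 ≈ -1.6271e+5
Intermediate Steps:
-101*(2395 - 1*(-28)²) - ((-721 + R)*(-364) - 1603028)/(1716499 - 1077832) = -101*(2395 - 1*(-28)²) - ((-721 + 740)*(-364) - 1603028)/(1716499 - 1077832) = -101*(2395 - 1*784) - (19*(-364) - 1603028)/638667 = -101*(2395 - 784) - (-6916 - 1603028)/638667 = -101*1611 - (-1609944)/638667 = -162711 - 1*(-536648/212889) = -162711 + 536648/212889 = -34638845431/212889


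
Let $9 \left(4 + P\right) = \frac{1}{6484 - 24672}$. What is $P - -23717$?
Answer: $\frac{3881628395}{163692} \approx 23713.0$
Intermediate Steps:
$P = - \frac{654769}{163692}$ ($P = -4 + \frac{1}{9 \left(6484 - 24672\right)} = -4 + \frac{1}{9 \left(-18188\right)} = -4 + \frac{1}{9} \left(- \frac{1}{18188}\right) = -4 - \frac{1}{163692} = - \frac{654769}{163692} \approx -4.0$)
$P - -23717 = - \frac{654769}{163692} - -23717 = - \frac{654769}{163692} + 23717 = \frac{3881628395}{163692}$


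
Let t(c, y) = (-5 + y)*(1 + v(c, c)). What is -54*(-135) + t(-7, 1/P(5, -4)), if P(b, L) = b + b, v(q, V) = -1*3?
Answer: 36499/5 ≈ 7299.8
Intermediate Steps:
v(q, V) = -3
P(b, L) = 2*b
t(c, y) = 10 - 2*y (t(c, y) = (-5 + y)*(1 - 3) = (-5 + y)*(-2) = 10 - 2*y)
-54*(-135) + t(-7, 1/P(5, -4)) = -54*(-135) + (10 - 2/(2*5)) = 7290 + (10 - 2/10) = 7290 + (10 - 2*1/10) = 7290 + (10 - 1/5) = 7290 + 49/5 = 36499/5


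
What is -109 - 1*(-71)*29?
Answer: 1950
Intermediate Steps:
-109 - 1*(-71)*29 = -109 + 71*29 = -109 + 2059 = 1950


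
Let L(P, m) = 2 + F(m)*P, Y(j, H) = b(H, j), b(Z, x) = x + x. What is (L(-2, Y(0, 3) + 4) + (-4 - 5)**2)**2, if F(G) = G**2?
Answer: 2601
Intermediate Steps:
b(Z, x) = 2*x
Y(j, H) = 2*j
L(P, m) = 2 + P*m**2 (L(P, m) = 2 + m**2*P = 2 + P*m**2)
(L(-2, Y(0, 3) + 4) + (-4 - 5)**2)**2 = ((2 - 2*(2*0 + 4)**2) + (-4 - 5)**2)**2 = ((2 - 2*(0 + 4)**2) + (-9)**2)**2 = ((2 - 2*4**2) + 81)**2 = ((2 - 2*16) + 81)**2 = ((2 - 32) + 81)**2 = (-30 + 81)**2 = 51**2 = 2601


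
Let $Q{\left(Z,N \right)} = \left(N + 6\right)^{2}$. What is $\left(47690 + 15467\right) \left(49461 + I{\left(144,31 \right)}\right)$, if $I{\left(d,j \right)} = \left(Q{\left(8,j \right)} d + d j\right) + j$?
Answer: $15858217444$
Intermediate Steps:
$Q{\left(Z,N \right)} = \left(6 + N\right)^{2}$
$I{\left(d,j \right)} = j + d j + d \left(6 + j\right)^{2}$ ($I{\left(d,j \right)} = \left(\left(6 + j\right)^{2} d + d j\right) + j = \left(d \left(6 + j\right)^{2} + d j\right) + j = \left(d j + d \left(6 + j\right)^{2}\right) + j = j + d j + d \left(6 + j\right)^{2}$)
$\left(47690 + 15467\right) \left(49461 + I{\left(144,31 \right)}\right) = \left(47690 + 15467\right) \left(49461 + \left(31 + 144 \cdot 31 + 144 \left(6 + 31\right)^{2}\right)\right) = 63157 \left(49461 + \left(31 + 4464 + 144 \cdot 37^{2}\right)\right) = 63157 \left(49461 + \left(31 + 4464 + 144 \cdot 1369\right)\right) = 63157 \left(49461 + \left(31 + 4464 + 197136\right)\right) = 63157 \left(49461 + 201631\right) = 63157 \cdot 251092 = 15858217444$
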